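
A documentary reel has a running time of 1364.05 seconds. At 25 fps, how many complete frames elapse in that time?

Frames = 1364.05 × 25 = 136405/4 ≈ 34101.2500.
Complete frames: 34101.

34101 frames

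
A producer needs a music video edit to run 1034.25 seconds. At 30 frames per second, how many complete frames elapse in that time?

31027 frames

Frames = 1034.25 × 30 = 62055/2 ≈ 31027.5000.
Complete frames: 31027.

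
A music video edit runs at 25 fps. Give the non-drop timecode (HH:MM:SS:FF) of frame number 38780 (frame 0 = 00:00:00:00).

38780 ÷ 25 = 1551 full seconds, remainder 5 frames.
1551 s = 0 h 25 min 51 s.
Timecode: 00:25:51:05.

00:25:51:05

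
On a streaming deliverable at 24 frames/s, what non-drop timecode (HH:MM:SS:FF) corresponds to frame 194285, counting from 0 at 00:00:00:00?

194285 ÷ 24 = 8095 full seconds, remainder 5 frames.
8095 s = 2 h 14 min 55 s.
Timecode: 02:14:55:05.

02:14:55:05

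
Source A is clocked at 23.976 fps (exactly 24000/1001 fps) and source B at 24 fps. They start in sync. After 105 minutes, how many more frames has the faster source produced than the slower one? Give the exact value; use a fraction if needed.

105 min = 6300 s.
A emits 24000/1001 × 6300 = 21600000/143 frames; B emits 24 × 6300 = 151200.
Difference = 21600/143 frames (≈ 151.0490); B is ahead of A.

21600/143 frames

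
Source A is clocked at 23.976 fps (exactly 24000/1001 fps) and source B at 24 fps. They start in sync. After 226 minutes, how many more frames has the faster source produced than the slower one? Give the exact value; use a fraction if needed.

325440/1001 frames

226 min = 13560 s.
A emits 24000/1001 × 13560 = 325440000/1001 frames; B emits 24 × 13560 = 325440.
Difference = 325440/1001 frames (≈ 325.1149); B is ahead of A.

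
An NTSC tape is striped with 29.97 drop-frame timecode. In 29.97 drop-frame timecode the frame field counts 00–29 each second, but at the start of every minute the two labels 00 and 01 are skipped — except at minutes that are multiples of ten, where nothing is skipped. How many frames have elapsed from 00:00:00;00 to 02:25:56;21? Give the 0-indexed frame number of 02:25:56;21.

262439

As if non-drop at 30 labels/s: (2 × 3600 + 25 × 60 + 56) × 30 + 21 = 262701.
Minute boundaries passed: 145; those not divisible by 10: 145 − 14 = 131; dropped labels = 2 × 131 = 262.
Actual frame index = 262701 − 262 = 262439.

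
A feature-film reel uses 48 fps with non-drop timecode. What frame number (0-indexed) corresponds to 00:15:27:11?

44507

Total seconds to the label: (0 × 3600 + 15 × 60 + 27) = 927.
Frame index = 927 × 48 + 11 = 44507.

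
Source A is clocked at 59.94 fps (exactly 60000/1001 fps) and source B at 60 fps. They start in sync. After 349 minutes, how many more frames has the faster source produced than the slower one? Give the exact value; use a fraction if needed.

349 min = 20940 s.
A emits 60000/1001 × 20940 = 1256400000/1001 frames; B emits 60 × 20940 = 1256400.
Difference = 1256400/1001 frames (≈ 1255.1449); B is ahead of A.

1256400/1001 frames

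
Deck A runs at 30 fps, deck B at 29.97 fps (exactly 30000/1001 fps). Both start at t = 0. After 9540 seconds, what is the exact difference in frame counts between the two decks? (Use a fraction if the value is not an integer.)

286200/1001 frames

A emits 30 × 9540 = 286200 frames; B emits 30000/1001 × 9540 = 286200000/1001.
Difference = 286200/1001 frames (≈ 285.9141); B is behind A.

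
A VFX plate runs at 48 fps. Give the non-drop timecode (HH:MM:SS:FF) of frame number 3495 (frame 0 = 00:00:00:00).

00:01:12:39

3495 ÷ 48 = 72 full seconds, remainder 39 frames.
72 s = 0 h 1 min 12 s.
Timecode: 00:01:12:39.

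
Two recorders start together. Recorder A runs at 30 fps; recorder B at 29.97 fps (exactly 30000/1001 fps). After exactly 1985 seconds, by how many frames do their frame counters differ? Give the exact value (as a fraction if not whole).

59550/1001 frames

A emits 30 × 1985 = 59550 frames; B emits 30000/1001 × 1985 = 59550000/1001.
Difference = 59550/1001 frames (≈ 59.4905); B is behind A.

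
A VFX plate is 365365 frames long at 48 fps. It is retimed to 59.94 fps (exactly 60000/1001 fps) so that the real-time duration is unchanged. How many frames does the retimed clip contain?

Target frames = source frames × (target rate / source rate) = 365365 × (60000/1001)/(48) = 365365 × 1250/1001 = 456250.

456250 frames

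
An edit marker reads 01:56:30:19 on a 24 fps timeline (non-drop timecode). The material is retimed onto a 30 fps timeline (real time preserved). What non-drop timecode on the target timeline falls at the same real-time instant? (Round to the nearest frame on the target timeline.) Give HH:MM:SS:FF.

Source frame index: (1×3600 + 56×60 + 30) × 24 + 19 = 167779.
Real time: 167779 / (24) = 167779/24 s.
Target frame: (167779/24) × (30) = 838895/4 ≈ 209723.750 → 209724.
At 30 labels/s: frame 209724 → 01:56:30:24.

01:56:30:24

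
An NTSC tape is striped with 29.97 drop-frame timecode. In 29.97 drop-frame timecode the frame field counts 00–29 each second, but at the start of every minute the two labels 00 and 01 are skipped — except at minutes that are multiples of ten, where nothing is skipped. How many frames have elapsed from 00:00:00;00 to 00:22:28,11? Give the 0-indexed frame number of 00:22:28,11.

As if non-drop at 30 labels/s: (0 × 3600 + 22 × 60 + 28) × 30 + 11 = 40451.
Minute boundaries passed: 22; those not divisible by 10: 22 − 2 = 20; dropped labels = 2 × 20 = 40.
Actual frame index = 40451 − 40 = 40411.

40411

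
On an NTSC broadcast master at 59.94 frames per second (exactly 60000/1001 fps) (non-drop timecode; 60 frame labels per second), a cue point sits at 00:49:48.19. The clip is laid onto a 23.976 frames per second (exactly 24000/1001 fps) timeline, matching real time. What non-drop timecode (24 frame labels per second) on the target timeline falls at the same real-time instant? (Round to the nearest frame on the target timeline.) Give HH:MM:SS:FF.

Source frame index: (0×3600 + 49×60 + 48) × 60 + 19 = 179299.
Real time: 179299 / (60000/1001) = 179478299/60000 s.
Target frame: (179478299/60000) × (24000/1001) = 358598/5 ≈ 71719.600 → 71720.
At 24 labels/s: frame 71720 → 00:49:48:08.

00:49:48:08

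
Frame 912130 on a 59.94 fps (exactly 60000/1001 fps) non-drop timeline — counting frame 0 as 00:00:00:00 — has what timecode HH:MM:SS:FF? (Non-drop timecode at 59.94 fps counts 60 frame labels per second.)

04:13:22:10

912130 ÷ 60 = 15202 full seconds, remainder 10 frames.
15202 s = 4 h 13 min 22 s.
Timecode: 04:13:22:10.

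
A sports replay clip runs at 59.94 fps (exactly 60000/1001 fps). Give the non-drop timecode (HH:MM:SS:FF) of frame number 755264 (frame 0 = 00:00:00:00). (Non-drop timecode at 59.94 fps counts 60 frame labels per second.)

03:29:47:44

755264 ÷ 60 = 12587 full seconds, remainder 44 frames.
12587 s = 3 h 29 min 47 s.
Timecode: 03:29:47:44.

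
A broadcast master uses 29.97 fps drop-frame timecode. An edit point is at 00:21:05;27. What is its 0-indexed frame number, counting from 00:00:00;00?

37939

As if non-drop at 30 labels/s: (0 × 3600 + 21 × 60 + 5) × 30 + 27 = 37977.
Minute boundaries passed: 21; those not divisible by 10: 21 − 2 = 19; dropped labels = 2 × 19 = 38.
Actual frame index = 37977 − 38 = 37939.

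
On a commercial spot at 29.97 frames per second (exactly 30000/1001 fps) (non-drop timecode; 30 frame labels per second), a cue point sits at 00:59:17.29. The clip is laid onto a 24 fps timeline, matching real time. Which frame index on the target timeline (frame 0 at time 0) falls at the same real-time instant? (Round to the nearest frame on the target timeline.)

Source frame index: (0×3600 + 59×60 + 17) × 30 + 29 = 106739.
Real time: 106739 / (30000/1001) = 106845739/30000 s.
Target frame: (106845739/30000) × (24) = 106845739/1250 ≈ 85476.591 → 85477.

frame 85477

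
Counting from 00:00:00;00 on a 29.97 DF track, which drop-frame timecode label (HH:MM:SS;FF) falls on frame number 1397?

Ten DF minutes hold 17982 frames, so frame 1397 lies in block 0 (frames 0–17981) with 1397 frames into that block.
The block's first minute is 1800 frames and the rest 1798 each; 1397 frames reaches minute 0, so 0 × 18 + 0 × 2 = 0 labels have been skipped so far.
Adding those back, label number 1397 + 0 = 1397 at 30 labels/s is 46 s + 17 f = 0 h 0 min 46 s frame 17, i.e. 00:00:46;17.

00:00:46;17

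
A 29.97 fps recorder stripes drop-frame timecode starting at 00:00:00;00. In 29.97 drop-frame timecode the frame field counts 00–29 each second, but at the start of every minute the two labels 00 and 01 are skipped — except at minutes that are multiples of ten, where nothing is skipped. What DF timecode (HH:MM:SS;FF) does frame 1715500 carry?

15:54:00;18

Ten DF minutes hold 17982 frames, so frame 1715500 lies in block 95 (frames 1708290–1726271) with 7210 frames into that block.
The block's first minute is 1800 frames and the rest 1798 each; 7210 frames reaches minute 4, so 95 × 18 + 4 × 2 = 1718 labels have been skipped so far.
Adding those back, label number 1715500 + 1718 = 1717218 at 30 labels/s is 57240 s + 18 f = 15 h 54 min 0 s frame 18, i.e. 15:54:00;18.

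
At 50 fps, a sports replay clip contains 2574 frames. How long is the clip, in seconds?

51.48 seconds

Running time = 2574 / (50) = 51.48 s.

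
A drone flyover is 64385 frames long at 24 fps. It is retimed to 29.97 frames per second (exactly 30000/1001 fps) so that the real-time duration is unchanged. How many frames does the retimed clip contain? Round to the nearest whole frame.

80401 frames

Frames at target rate = 64385 × (30000/1001) / (24) = 80481250/1001 ≈ 80400.849.
Nearest whole frame: 80401.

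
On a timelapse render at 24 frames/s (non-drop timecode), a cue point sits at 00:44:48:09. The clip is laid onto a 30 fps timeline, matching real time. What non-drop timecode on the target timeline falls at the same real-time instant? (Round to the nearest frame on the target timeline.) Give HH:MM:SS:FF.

00:44:48:11

Source frame index: (0×3600 + 44×60 + 48) × 24 + 9 = 64521.
Real time: 64521 / (24) = 21507/8 s.
Target frame: (21507/8) × (30) = 322605/4 ≈ 80651.250 → 80651.
At 30 labels/s: frame 80651 → 00:44:48:11.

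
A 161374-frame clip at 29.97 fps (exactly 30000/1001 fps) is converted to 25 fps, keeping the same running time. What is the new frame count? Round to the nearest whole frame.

134613 frames

Frames at target rate = 161374 × (25) / (30000/1001) = 80767687/600 ≈ 134612.812.
Nearest whole frame: 134613.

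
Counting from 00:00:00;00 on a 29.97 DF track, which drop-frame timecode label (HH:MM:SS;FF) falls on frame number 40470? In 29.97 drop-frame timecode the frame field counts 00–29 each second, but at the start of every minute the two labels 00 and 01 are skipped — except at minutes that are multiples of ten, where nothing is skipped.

00:22:30;10

Each 10-minute DF block holds 10 × 60 × 30 − 9 × 2 = 17982 frames. 40470 ÷ 17982 → 2 full blocks, remainder 4506.
Within the partial block the first minute is 1800 frames and each further minute 1798, so 2 further minute boundaries passed. Total skipped labels = 18 × 2 + 2 × 2 = 40.
Non-drop label index = 40470 + 40 = 40510; at 30 labels/s that is 00:22:30:10, i.e. DF 00:22:30;10.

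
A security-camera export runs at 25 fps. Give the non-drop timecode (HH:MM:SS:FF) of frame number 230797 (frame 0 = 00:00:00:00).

230797 ÷ 25 = 9231 full seconds, remainder 22 frames.
9231 s = 2 h 33 min 51 s.
Timecode: 02:33:51:22.

02:33:51:22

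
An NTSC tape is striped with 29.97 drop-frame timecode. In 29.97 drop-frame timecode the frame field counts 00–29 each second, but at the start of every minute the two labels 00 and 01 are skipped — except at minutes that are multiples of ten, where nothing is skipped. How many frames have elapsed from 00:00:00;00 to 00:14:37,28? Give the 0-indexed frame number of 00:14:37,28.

Complete 10-minute blocks: 1, each 17982 frames → 17982.
Remaining 4 whole minutes in the current block: 1800 + 3 × 1798 = 7194 frames.
Within the current minute: 37 × 30 + 28 − 2 = 1136 (labels ;00/;01 skipped at this minute). Total = 17982 + 7194 + 1136 = 26312.

26312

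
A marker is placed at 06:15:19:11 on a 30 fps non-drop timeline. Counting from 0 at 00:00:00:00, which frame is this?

675581

Total seconds to the label: (6 × 3600 + 15 × 60 + 19) = 22519.
Frame index = 22519 × 30 + 11 = 675581.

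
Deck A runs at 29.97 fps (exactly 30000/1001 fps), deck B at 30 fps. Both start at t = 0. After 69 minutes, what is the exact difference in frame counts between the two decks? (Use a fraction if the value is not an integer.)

124200/1001 frames

69 min = 4140 s.
A emits 30000/1001 × 4140 = 124200000/1001 frames; B emits 30 × 4140 = 124200.
Difference = 124200/1001 frames (≈ 124.0759); B is ahead of A.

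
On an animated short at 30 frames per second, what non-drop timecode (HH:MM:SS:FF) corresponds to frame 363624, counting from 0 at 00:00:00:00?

363624 ÷ 30 = 12120 full seconds, remainder 24 frames.
12120 s = 3 h 22 min 0 s.
Timecode: 03:22:00:24.

03:22:00:24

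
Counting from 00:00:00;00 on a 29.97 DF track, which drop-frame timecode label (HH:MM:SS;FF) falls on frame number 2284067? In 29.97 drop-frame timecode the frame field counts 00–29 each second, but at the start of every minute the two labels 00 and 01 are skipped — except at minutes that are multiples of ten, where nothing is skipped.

21:10:11;23

Ten DF minutes hold 17982 frames, so frame 2284067 lies in block 127 (frames 2283714–2301695) with 353 frames into that block.
The block's first minute is 1800 frames and the rest 1798 each; 353 frames reaches minute 0, so 127 × 18 + 0 × 2 = 2286 labels have been skipped so far.
Adding those back, label number 2284067 + 2286 = 2286353 at 30 labels/s is 76211 s + 23 f = 21 h 10 min 11 s frame 23, i.e. 21:10:11;23.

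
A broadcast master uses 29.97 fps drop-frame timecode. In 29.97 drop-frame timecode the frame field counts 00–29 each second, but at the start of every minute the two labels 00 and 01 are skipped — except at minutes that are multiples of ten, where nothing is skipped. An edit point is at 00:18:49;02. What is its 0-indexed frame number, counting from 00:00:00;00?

As if non-drop at 30 labels/s: (0 × 3600 + 18 × 60 + 49) × 30 + 2 = 33872.
Minute boundaries passed: 18; those not divisible by 10: 18 − 1 = 17; dropped labels = 2 × 17 = 34.
Actual frame index = 33872 − 34 = 33838.

33838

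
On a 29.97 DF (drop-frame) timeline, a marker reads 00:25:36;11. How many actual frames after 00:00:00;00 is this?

46045

As if non-drop at 30 labels/s: (0 × 3600 + 25 × 60 + 36) × 30 + 11 = 46091.
Minute boundaries passed: 25; those not divisible by 10: 25 − 2 = 23; dropped labels = 2 × 23 = 46.
Actual frame index = 46091 − 46 = 46045.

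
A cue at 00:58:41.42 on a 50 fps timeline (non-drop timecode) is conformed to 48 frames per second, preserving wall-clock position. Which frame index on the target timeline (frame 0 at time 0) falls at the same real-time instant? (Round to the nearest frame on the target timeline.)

frame 169048

Source frame index: (0×3600 + 58×60 + 41) × 50 + 42 = 176092.
Real time: 176092 / (50) = 88046/25 s.
Target frame: (88046/25) × (48) = 4226208/25 ≈ 169048.320 → 169048.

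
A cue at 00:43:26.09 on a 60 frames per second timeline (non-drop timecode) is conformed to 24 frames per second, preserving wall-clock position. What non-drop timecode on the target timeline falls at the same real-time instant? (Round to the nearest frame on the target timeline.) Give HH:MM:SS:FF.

Source frame index: (0×3600 + 43×60 + 26) × 60 + 9 = 156369.
Real time: 156369 / (60) = 52123/20 s.
Target frame: (52123/20) × (24) = 312738/5 ≈ 62547.600 → 62548.
At 24 labels/s: frame 62548 → 00:43:26:04.

00:43:26:04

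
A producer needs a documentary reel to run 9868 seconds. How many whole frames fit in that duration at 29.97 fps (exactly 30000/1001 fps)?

Frames = 9868 × 30000/1001 = 296040000/1001 ≈ 295744.2557.
Complete frames: 295744.

295744 frames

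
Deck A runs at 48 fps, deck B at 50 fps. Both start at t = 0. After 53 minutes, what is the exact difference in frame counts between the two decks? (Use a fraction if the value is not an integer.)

6360 frames

53 min = 3180 s.
A emits 48 × 3180 = 152640 frames; B emits 50 × 3180 = 159000.
Difference = 6360 frames; B is ahead of A.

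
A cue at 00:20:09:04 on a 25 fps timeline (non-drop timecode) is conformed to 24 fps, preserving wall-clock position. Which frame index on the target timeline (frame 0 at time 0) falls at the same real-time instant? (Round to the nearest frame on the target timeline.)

frame 29020

Source frame index: (0×3600 + 20×60 + 9) × 25 + 4 = 30229.
Real time: 30229 / (25) = 30229/25 s.
Target frame: (30229/25) × (24) = 725496/25 ≈ 29019.840 → 29020.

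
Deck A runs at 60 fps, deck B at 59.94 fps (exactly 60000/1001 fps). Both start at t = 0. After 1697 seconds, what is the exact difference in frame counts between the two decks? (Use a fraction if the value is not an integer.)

A emits 60 × 1697 = 101820 frames; B emits 60000/1001 × 1697 = 101820000/1001.
Difference = 101820/1001 frames (≈ 101.7183); B is behind A.

101820/1001 frames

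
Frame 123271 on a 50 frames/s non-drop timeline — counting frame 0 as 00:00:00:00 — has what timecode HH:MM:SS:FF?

00:41:05:21

123271 ÷ 50 = 2465 full seconds, remainder 21 frames.
2465 s = 0 h 41 min 5 s.
Timecode: 00:41:05:21.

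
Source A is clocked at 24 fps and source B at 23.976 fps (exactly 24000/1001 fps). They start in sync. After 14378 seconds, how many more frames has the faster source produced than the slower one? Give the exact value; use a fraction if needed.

3792/11 frames

A emits 24 × 14378 = 345072 frames; B emits 24000/1001 × 14378 = 3792000/11.
Difference = 3792/11 frames (≈ 344.7273); B is behind A.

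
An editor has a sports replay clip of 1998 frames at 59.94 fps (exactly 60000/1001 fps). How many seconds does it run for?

33.3333 seconds

Running time = 1998 / (60000/1001) = 33.3333 s.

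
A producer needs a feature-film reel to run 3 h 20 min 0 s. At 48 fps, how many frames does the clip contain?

3 h 20 min 0 s = 12000 s.
Frames = 12000 × 48 = 576000.

576000 frames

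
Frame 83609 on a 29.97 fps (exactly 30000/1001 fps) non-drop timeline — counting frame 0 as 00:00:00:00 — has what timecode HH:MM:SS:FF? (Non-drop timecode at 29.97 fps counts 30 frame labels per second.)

00:46:26:29

83609 ÷ 30 = 2786 full seconds, remainder 29 frames.
2786 s = 0 h 46 min 26 s.
Timecode: 00:46:26:29.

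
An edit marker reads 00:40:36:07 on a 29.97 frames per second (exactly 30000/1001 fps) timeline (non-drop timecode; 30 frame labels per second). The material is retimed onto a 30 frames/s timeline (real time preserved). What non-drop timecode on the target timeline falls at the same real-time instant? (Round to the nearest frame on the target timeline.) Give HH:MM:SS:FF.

Source frame index: (0×3600 + 40×60 + 36) × 30 + 7 = 73087.
Real time: 73087 / (30000/1001) = 73160087/30000 s.
Target frame: (73160087/30000) × (30) = 73160087/1000 ≈ 73160.087 → 73160.
At 30 labels/s: frame 73160 → 00:40:38:20.

00:40:38:20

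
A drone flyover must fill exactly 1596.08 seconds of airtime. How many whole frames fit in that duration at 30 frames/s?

Frames = 1596.08 × 30 = 239412/5 ≈ 47882.4000.
Complete frames: 47882.

47882 frames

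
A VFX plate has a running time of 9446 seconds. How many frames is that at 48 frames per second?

453408 frames

Frames = 9446 × 48 = 453408.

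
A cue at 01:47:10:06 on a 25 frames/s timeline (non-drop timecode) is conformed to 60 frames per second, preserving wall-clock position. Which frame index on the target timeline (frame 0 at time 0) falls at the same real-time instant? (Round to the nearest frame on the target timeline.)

Source frame index: (1×3600 + 47×60 + 10) × 25 + 6 = 160756.
Real time: 160756 / (25) = 160756/25 s.
Target frame: (160756/25) × (60) = 1929072/5 ≈ 385814.400 → 385814.

frame 385814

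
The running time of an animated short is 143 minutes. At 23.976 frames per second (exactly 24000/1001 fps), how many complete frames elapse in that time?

205714 frames

143 min = 8580 s.
Frames = 8580 × 24000/1001 = 1440000/7 ≈ 205714.2857.
Complete frames: 205714.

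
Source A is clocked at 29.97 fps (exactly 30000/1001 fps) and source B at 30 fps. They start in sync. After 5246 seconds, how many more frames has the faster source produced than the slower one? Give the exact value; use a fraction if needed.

A emits 30000/1001 × 5246 = 157380000/1001 frames; B emits 30 × 5246 = 157380.
Difference = 157380/1001 frames (≈ 157.2228); B is ahead of A.

157380/1001 frames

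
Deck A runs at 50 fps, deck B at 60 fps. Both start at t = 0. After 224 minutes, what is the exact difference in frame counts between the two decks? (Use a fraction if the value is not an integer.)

224 min = 13440 s.
A emits 50 × 13440 = 672000 frames; B emits 60 × 13440 = 806400.
Difference = 134400 frames; B is ahead of A.

134400 frames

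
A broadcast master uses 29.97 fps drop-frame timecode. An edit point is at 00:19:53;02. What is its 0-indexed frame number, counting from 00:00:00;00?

Complete 10-minute blocks: 1, each 17982 frames → 17982.
Remaining 9 whole minutes in the current block: 1800 + 8 × 1798 = 16184 frames.
Within the current minute: 53 × 30 + 2 − 2 = 1590 (labels ;00/;01 skipped at this minute). Total = 17982 + 16184 + 1590 = 35756.

35756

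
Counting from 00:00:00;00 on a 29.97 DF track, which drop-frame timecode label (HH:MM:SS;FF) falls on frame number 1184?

Each 10-minute DF block holds 10 × 60 × 30 − 9 × 2 = 17982 frames. 1184 ÷ 17982 → 0 full blocks, remainder 1184.
Within the partial block the first minute is 1800 frames and each further minute 1798, so 0 further minute boundaries passed. Total skipped labels = 18 × 0 + 2 × 0 = 0.
Non-drop label index = 1184 + 0 = 1184; at 30 labels/s that is 00:00:39:14, i.e. DF 00:00:39;14.

00:00:39;14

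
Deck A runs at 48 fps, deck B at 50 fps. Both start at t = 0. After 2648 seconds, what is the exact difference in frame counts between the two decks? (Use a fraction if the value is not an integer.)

5296 frames

A emits 48 × 2648 = 127104 frames; B emits 50 × 2648 = 132400.
Difference = 5296 frames; B is ahead of A.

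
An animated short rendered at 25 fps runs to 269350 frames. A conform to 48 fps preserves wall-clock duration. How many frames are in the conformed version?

517152 frames

Target frames = source frames × (target rate / source rate) = 269350 × (48)/(25) = 269350 × 48/25 = 517152.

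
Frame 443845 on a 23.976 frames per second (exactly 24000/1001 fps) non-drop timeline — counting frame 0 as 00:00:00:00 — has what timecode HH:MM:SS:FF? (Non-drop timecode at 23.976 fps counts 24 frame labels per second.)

05:08:13:13

443845 ÷ 24 = 18493 full seconds, remainder 13 frames.
18493 s = 5 h 8 min 13 s.
Timecode: 05:08:13:13.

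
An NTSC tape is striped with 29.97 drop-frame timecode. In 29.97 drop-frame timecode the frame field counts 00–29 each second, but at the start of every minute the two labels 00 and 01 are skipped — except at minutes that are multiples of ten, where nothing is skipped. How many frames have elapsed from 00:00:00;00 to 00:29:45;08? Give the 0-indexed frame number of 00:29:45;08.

Complete 10-minute blocks: 2, each 17982 frames → 35964.
Remaining 9 whole minutes in the current block: 1800 + 8 × 1798 = 16184 frames.
Within the current minute: 45 × 30 + 8 − 2 = 1356 (labels ;00/;01 skipped at this minute). Total = 35964 + 16184 + 1356 = 53504.

53504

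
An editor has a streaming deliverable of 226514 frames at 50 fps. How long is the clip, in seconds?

Running time = 226514 / (50) = 4530.28 s.

4530.28 seconds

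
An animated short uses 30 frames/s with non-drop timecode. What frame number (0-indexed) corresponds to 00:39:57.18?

Total seconds to the label: (0 × 3600 + 39 × 60 + 57) = 2397.
Frame index = 2397 × 30 + 18 = 71928.

71928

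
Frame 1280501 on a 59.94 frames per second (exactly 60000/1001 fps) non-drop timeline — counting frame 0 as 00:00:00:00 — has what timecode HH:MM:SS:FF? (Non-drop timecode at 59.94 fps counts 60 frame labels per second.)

1280501 ÷ 60 = 21341 full seconds, remainder 41 frames.
21341 s = 5 h 55 min 41 s.
Timecode: 05:55:41:41.

05:55:41:41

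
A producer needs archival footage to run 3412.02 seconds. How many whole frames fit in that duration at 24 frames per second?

Frames = 3412.02 × 24 = 2047212/25 ≈ 81888.4800.
Complete frames: 81888.

81888 frames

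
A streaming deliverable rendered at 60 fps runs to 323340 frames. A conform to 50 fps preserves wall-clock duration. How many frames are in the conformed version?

269450 frames

Target frames = source frames × (target rate / source rate) = 323340 × (50)/(60) = 323340 × 5/6 = 269450.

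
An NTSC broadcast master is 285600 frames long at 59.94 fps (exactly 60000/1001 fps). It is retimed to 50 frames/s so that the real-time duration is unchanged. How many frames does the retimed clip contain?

238238 frames

Target frames = source frames × (target rate / source rate) = 285600 × (50)/(60000/1001) = 285600 × 1001/1200 = 238238.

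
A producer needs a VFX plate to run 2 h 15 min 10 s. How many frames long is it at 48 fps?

2 h 15 min 10 s = 8110 s.
Frames = 8110 × 48 = 389280.

389280 frames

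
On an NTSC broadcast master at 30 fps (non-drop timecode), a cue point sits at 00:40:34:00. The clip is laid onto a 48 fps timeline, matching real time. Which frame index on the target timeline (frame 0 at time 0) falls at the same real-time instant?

Source frame index: (0×3600 + 40×60 + 34) × 30 + 0 = 73020.
Real time: 73020 / (30) = 2434 s.
Target frame: (2434) × (48) = 116832.

frame 116832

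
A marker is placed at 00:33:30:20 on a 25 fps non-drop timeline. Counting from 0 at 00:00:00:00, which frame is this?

Total seconds to the label: (0 × 3600 + 33 × 60 + 30) = 2010.
Frame index = 2010 × 25 + 20 = 50270.

50270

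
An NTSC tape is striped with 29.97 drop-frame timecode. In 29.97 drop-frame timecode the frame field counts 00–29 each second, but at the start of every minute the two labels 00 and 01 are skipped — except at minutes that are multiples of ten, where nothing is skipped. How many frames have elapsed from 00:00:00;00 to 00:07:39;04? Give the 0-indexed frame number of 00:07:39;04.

13760

As if non-drop at 30 labels/s: (0 × 3600 + 7 × 60 + 39) × 30 + 4 = 13774.
Minute boundaries passed: 7; those not divisible by 10: 7 − 0 = 7; dropped labels = 2 × 7 = 14.
Actual frame index = 13774 − 14 = 13760.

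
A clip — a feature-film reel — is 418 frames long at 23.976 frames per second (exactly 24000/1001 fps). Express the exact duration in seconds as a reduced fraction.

209209/12000 seconds

Running time = 418 ÷ (24000/1001) = 418 × 1001/24000 = 209209/12000 s.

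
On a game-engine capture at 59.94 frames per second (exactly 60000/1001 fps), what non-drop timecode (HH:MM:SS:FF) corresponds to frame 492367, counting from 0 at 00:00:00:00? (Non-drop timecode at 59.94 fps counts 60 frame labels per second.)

492367 ÷ 60 = 8206 full seconds, remainder 7 frames.
8206 s = 2 h 16 min 46 s.
Timecode: 02:16:46:07.

02:16:46:07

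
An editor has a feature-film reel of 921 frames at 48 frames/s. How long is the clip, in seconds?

Running time = 921 / (48) = 19.1875 s.

19.1875 seconds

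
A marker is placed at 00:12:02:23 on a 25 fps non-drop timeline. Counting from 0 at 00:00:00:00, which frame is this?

Total seconds to the label: (0 × 3600 + 12 × 60 + 2) = 722.
Frame index = 722 × 25 + 23 = 18073.

18073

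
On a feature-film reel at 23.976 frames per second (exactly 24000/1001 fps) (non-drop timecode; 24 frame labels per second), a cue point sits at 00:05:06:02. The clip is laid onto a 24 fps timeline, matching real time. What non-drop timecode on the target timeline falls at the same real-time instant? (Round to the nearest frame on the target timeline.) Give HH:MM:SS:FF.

Source frame index: (0×3600 + 5×60 + 6) × 24 + 2 = 7346.
Real time: 7346 / (24000/1001) = 3676673/12000 s.
Target frame: (3676673/12000) × (24) = 3676673/500 ≈ 7353.346 → 7353.
At 24 labels/s: frame 7353 → 00:05:06:09.

00:05:06:09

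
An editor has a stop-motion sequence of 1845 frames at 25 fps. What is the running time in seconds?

Running time = 1845 / (25) = 73.8 s.

73.8 seconds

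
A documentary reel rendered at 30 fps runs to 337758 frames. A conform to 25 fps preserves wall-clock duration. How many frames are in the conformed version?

Target frames = source frames × (target rate / source rate) = 337758 × (25)/(30) = 337758 × 5/6 = 281465.

281465 frames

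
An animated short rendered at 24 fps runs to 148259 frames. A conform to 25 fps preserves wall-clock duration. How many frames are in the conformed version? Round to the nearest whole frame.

Frames at target rate = 148259 × (25) / (24) = 3706475/24 ≈ 154436.458.
Nearest whole frame: 154436.

154436 frames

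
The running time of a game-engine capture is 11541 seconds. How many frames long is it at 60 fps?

Frames = 11541 × 60 = 692460.

692460 frames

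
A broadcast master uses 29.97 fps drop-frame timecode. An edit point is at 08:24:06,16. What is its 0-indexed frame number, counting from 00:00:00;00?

Complete 10-minute blocks: 50, each 17982 frames → 899100.
Remaining 4 whole minutes in the current block: 1800 + 3 × 1798 = 7194 frames.
Within the current minute: 6 × 30 + 16 − 2 = 194 (labels ;00/;01 skipped at this minute). Total = 899100 + 7194 + 194 = 906488.

906488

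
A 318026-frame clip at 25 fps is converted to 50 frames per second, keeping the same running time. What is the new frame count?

636052 frames

Target frames = source frames × (target rate / source rate) = 318026 × (50)/(25) = 318026 × 2 = 636052.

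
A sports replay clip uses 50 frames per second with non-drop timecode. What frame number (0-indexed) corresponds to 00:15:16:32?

Total seconds to the label: (0 × 3600 + 15 × 60 + 16) = 916.
Frame index = 916 × 50 + 32 = 45832.

frame 45832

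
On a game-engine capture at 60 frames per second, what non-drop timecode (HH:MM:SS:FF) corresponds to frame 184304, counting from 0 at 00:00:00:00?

00:51:11:44

184304 ÷ 60 = 3071 full seconds, remainder 44 frames.
3071 s = 0 h 51 min 11 s.
Timecode: 00:51:11:44.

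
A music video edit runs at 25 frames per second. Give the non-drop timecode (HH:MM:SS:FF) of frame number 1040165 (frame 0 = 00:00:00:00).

1040165 ÷ 25 = 41606 full seconds, remainder 15 frames.
41606 s = 11 h 33 min 26 s.
Timecode: 11:33:26:15.

11:33:26:15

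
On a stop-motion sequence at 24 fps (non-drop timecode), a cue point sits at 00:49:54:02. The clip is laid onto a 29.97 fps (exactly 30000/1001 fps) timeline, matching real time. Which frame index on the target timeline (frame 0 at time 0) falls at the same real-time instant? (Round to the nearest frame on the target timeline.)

Source frame index: (0×3600 + 49×60 + 54) × 24 + 2 = 71858.
Real time: 71858 / (24) = 35929/12 s.
Target frame: (35929/12) × (30000/1001) = 89822500/1001 ≈ 89732.767 → 89733.

frame 89733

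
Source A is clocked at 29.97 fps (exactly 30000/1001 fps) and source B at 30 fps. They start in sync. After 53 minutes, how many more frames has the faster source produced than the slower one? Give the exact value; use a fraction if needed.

53 min = 3180 s.
A emits 30000/1001 × 3180 = 95400000/1001 frames; B emits 30 × 3180 = 95400.
Difference = 95400/1001 frames (≈ 95.3047); B is ahead of A.

95400/1001 frames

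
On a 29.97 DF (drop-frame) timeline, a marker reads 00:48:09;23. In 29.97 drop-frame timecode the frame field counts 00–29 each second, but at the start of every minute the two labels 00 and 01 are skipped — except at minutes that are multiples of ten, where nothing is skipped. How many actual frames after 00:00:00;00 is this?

86605

Complete 10-minute blocks: 4, each 17982 frames → 71928.
Remaining 8 whole minutes in the current block: 1800 + 7 × 1798 = 14386 frames.
Within the current minute: 9 × 30 + 23 − 2 = 291 (labels ;00/;01 skipped at this minute). Total = 71928 + 14386 + 291 = 86605.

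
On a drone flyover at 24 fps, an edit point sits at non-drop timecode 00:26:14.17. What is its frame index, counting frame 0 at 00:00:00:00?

Total seconds to the label: (0 × 3600 + 26 × 60 + 14) = 1574.
Frame index = 1574 × 24 + 17 = 37793.

37793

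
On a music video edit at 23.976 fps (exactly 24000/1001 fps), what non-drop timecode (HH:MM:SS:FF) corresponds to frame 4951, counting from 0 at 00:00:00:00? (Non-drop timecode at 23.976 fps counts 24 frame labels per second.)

00:03:26:07

4951 ÷ 24 = 206 full seconds, remainder 7 frames.
206 s = 0 h 3 min 26 s.
Timecode: 00:03:26:07.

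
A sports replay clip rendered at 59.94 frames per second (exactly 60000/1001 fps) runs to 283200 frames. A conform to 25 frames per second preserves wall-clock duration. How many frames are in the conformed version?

118118 frames

Target frames = source frames × (target rate / source rate) = 283200 × (25)/(60000/1001) = 283200 × 1001/2400 = 118118.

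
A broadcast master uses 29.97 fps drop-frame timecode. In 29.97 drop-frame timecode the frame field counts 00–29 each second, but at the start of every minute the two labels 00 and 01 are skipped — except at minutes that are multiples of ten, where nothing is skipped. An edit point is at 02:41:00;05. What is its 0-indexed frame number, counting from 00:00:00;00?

289515

Complete 10-minute blocks: 16, each 17982 frames → 287712.
Remaining 1 whole minute in the current block: 1800 + 0 × 1798 = 1800 frames.
Within the current minute: 0 × 30 + 5 − 2 = 3 (labels ;00/;01 skipped at this minute). Total = 287712 + 1800 + 3 = 289515.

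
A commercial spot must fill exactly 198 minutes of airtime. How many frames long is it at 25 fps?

297000 frames

198 min = 11880 s.
Frames = 11880 × 25 = 297000.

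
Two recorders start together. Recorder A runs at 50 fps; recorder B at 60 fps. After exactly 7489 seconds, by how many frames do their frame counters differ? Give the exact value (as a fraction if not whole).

A emits 50 × 7489 = 374450 frames; B emits 60 × 7489 = 449340.
Difference = 74890 frames; B is ahead of A.

74890 frames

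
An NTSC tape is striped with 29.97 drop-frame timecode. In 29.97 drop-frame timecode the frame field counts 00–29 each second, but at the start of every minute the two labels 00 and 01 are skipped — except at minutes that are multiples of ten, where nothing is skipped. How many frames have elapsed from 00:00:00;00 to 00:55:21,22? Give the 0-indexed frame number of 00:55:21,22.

99552

As if non-drop at 30 labels/s: (0 × 3600 + 55 × 60 + 21) × 30 + 22 = 99652.
Minute boundaries passed: 55; those not divisible by 10: 55 − 5 = 50; dropped labels = 2 × 50 = 100.
Actual frame index = 99652 − 100 = 99552.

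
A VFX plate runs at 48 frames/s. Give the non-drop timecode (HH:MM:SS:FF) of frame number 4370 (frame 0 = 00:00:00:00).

00:01:31:02

4370 ÷ 48 = 91 full seconds, remainder 2 frames.
91 s = 0 h 1 min 31 s.
Timecode: 00:01:31:02.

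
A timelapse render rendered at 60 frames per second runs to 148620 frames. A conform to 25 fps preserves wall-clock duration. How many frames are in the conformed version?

Target frames = source frames × (target rate / source rate) = 148620 × (25)/(60) = 148620 × 5/12 = 61925.

61925 frames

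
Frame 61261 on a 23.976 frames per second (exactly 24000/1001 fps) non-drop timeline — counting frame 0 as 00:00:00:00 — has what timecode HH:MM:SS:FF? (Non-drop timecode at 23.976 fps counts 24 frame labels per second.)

00:42:32:13

61261 ÷ 24 = 2552 full seconds, remainder 13 frames.
2552 s = 0 h 42 min 32 s.
Timecode: 00:42:32:13.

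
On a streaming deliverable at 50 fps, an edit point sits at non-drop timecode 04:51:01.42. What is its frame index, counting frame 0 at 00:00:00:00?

Total seconds to the label: (4 × 3600 + 51 × 60 + 1) = 17461.
Frame index = 17461 × 50 + 42 = 873092.

frame 873092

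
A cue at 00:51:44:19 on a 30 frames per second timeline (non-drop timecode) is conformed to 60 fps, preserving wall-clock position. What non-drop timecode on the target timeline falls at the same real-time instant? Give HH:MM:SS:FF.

Source frame index: (0×3600 + 51×60 + 44) × 30 + 19 = 93139.
Real time: 93139 / (30) = 93139/30 s.
Target frame: (93139/30) × (60) = 186278.
At 60 labels/s: frame 186278 → 00:51:44:38.

00:51:44:38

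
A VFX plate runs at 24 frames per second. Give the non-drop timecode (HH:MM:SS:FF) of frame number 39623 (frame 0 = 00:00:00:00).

00:27:30:23

39623 ÷ 24 = 1650 full seconds, remainder 23 frames.
1650 s = 0 h 27 min 30 s.
Timecode: 00:27:30:23.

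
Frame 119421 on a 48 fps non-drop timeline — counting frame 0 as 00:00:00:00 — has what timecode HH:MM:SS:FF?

00:41:27:45

119421 ÷ 48 = 2487 full seconds, remainder 45 frames.
2487 s = 0 h 41 min 27 s.
Timecode: 00:41:27:45.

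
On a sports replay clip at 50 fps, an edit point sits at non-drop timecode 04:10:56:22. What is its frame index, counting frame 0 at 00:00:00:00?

Total seconds to the label: (4 × 3600 + 10 × 60 + 56) = 15056.
Frame index = 15056 × 50 + 22 = 752822.

752822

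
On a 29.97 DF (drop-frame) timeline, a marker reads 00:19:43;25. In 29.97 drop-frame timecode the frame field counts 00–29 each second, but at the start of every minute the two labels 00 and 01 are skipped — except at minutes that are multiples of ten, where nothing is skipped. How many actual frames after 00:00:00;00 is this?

35479

Complete 10-minute blocks: 1, each 17982 frames → 17982.
Remaining 9 whole minutes in the current block: 1800 + 8 × 1798 = 16184 frames.
Within the current minute: 43 × 30 + 25 − 2 = 1313 (labels ;00/;01 skipped at this minute). Total = 17982 + 16184 + 1313 = 35479.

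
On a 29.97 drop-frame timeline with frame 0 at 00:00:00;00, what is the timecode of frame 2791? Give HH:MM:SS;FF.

00:01:33;03

Ten DF minutes hold 17982 frames, so frame 2791 lies in block 0 (frames 0–17981) with 2791 frames into that block.
The block's first minute is 1800 frames and the rest 1798 each; 2791 frames reaches minute 1, so 0 × 18 + 1 × 2 = 2 labels have been skipped so far.
Adding those back, label number 2791 + 2 = 2793 at 30 labels/s is 93 s + 3 f = 0 h 1 min 33 s frame 3, i.e. 00:01:33;03.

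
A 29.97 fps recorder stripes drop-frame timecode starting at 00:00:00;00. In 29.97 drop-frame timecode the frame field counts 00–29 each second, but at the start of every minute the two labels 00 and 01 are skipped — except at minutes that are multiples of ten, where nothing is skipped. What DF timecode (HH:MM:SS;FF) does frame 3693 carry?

Each 10-minute DF block holds 10 × 60 × 30 − 9 × 2 = 17982 frames. 3693 ÷ 17982 → 0 full blocks, remainder 3693.
Within the partial block the first minute is 1800 frames and each further minute 1798, so 2 further minute boundaries passed. Total skipped labels = 18 × 0 + 2 × 2 = 4.
Non-drop label index = 3693 + 4 = 3697; at 30 labels/s that is 00:02:03:07, i.e. DF 00:02:03;07.

00:02:03;07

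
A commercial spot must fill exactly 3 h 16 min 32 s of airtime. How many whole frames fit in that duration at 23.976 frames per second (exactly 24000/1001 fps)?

282725 frames

3 h 16 min 32 s = 11792 s.
Frames = 11792 × 24000/1001 = 25728000/91 ≈ 282725.2747.
Complete frames: 282725.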